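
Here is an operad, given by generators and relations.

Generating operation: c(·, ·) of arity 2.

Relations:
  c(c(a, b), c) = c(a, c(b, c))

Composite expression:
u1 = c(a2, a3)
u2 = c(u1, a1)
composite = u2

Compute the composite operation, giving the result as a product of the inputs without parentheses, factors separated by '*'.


a2 * a3 * a1


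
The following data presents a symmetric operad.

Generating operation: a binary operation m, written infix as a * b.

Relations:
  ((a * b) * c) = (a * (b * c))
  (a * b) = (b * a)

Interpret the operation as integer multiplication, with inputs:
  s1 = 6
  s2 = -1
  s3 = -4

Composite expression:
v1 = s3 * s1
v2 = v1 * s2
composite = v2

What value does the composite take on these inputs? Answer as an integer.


24

(s3 * s1) = -24
((s3 * s1) * s2) = 24


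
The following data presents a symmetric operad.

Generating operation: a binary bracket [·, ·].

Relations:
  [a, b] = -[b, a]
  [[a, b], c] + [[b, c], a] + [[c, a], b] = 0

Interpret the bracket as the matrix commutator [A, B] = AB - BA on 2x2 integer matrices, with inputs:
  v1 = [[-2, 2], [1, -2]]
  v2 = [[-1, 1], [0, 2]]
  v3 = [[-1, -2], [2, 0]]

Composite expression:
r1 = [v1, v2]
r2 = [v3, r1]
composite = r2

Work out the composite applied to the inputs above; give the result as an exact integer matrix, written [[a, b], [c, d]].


[[-6, -10], [-7, 6]]


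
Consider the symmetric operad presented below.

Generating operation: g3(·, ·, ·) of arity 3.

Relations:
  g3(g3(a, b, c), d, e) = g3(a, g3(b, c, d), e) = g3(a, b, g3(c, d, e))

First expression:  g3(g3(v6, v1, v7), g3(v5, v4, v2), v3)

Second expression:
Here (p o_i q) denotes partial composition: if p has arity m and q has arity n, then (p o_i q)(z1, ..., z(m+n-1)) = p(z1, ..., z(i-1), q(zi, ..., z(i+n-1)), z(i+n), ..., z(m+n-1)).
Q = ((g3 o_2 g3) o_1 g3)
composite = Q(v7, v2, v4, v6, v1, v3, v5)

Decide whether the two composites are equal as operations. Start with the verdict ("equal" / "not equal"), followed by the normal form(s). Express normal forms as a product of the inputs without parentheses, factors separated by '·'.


not equal; first: v6 · v1 · v7 · v5 · v4 · v2 · v3; second: v7 · v2 · v4 · v6 · v1 · v3 · v5

The first expression reduces to v6 · v1 · v7 · v5 · v4 · v2 · v3
The second expression reduces to v7 · v2 · v4 · v6 · v1 · v3 · v5
No match — not equal.


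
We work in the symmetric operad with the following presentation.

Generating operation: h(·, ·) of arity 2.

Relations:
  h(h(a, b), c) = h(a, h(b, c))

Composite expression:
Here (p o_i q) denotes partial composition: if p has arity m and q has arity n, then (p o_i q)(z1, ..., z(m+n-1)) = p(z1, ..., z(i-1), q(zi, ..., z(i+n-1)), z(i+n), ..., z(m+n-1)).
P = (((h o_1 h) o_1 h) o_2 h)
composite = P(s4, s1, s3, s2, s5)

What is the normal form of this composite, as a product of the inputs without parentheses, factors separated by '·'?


Every regrouping of h is equal, so read the s-inputs in written order.
h(s1, s3) spells out as s1 · s3
h(s4, h(s1, s3)) spells out as s4 · s1 · s3
h(h(s4, h(s1, s3)), s2) spells out as s4 · s1 · s3 · s2
h(h(h(s4, h(s1, s3)), s2), s5) spells out as s4 · s1 · s3 · s2 · s5

s4 · s1 · s3 · s2 · s5


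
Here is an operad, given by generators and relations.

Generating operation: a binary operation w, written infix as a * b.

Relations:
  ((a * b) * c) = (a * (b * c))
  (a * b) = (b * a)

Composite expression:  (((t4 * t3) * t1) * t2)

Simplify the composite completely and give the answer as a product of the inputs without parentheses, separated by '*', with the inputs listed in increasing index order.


Key point: w commutes, so take the t-inputs in any fixed order.
(t4 * t3) unparenthesizes to t4 * t3
((t4 * t3) * t1) unparenthesizes to t4 * t3 * t1
(((t4 * t3) * t1) * t2) unparenthesizes to t4 * t3 * t1 * t2
putting the inputs in ascending order: t1 * t2 * t3 * t4

t1 * t2 * t3 * t4


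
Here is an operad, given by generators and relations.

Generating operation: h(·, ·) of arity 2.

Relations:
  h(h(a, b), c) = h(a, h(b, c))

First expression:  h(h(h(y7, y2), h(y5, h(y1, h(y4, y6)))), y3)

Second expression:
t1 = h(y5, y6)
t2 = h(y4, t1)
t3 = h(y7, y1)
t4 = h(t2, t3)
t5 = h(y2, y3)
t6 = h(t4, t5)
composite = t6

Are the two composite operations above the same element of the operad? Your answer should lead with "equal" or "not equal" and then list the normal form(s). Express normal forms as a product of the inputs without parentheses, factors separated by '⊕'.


not equal — first y7 ⊕ y2 ⊕ y5 ⊕ y1 ⊕ y4 ⊕ y6 ⊕ y3, second y4 ⊕ y5 ⊕ y6 ⊕ y7 ⊕ y1 ⊕ y2 ⊕ y3

Normal form of the first expression: y7 ⊕ y2 ⊕ y5 ⊕ y1 ⊕ y4 ⊕ y6 ⊕ y3
Normal form of the second expression: y4 ⊕ y5 ⊕ y6 ⊕ y7 ⊕ y1 ⊕ y2 ⊕ y3
The normal forms differ: not equal.


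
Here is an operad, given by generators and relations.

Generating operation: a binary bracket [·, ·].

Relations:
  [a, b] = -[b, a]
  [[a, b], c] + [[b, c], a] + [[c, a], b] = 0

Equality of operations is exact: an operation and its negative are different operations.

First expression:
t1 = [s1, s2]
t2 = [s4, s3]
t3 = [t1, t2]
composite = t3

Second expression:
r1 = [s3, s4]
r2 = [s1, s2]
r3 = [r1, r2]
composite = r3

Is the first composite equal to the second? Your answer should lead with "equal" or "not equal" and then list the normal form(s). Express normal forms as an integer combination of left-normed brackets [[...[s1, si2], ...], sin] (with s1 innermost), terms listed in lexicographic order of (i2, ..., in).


equal — both sides give -[[[s1, s2], s3], s4] + [[[s1, s2], s4], s3]

Reducing the first expression gives -[[[s1, s2], s3], s4] + [[[s1, s2], s4], s3]
Reducing the second expression gives -[[[s1, s2], s3], s4] + [[[s1, s2], s4], s3]
The forms coincide; equal.


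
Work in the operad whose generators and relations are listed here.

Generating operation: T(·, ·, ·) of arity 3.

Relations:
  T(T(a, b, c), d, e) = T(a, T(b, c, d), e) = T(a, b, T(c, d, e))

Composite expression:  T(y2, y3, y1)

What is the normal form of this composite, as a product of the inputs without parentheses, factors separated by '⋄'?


y2 ⋄ y3 ⋄ y1

All parenthesizations of T agree; list the y-inputs left to right.
T(y2, y3, y1) linearizes to y2 ⋄ y3 ⋄ y1


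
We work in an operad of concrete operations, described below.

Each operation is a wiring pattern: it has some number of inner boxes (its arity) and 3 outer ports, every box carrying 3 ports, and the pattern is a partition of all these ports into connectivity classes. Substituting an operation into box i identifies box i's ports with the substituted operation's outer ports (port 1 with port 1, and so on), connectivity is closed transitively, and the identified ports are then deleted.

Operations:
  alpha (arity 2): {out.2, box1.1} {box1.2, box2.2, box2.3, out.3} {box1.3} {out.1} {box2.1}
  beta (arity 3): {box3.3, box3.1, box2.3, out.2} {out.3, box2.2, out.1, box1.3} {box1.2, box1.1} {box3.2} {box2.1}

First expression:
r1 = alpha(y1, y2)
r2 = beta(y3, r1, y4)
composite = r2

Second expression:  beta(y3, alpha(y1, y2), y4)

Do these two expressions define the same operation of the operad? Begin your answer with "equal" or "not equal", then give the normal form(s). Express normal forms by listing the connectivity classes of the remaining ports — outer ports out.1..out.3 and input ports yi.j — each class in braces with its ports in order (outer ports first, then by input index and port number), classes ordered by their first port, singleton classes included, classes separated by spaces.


equal — both sides give {out.1, out.3, y1.1, y3.3} {out.2, y1.2, y2.2, y2.3, y4.1, y4.3} {y1.3} {y2.1} {y3.1, y3.2} {y4.2}


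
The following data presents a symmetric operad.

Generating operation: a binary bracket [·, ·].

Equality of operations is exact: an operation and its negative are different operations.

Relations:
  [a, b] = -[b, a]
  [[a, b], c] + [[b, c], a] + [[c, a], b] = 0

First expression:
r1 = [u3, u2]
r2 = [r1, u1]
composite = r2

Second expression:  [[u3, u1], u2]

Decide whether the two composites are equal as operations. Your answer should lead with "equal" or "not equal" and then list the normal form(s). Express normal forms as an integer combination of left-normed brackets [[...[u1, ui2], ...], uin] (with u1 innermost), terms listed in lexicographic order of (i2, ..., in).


The first composite normalizes to [[u1, u2], u3] - [[u1, u3], u2]
The second composite normalizes to -[[u1, u3], u2]
No match — not equal.

not equal; the first gives [[u1, u2], u3] - [[u1, u3], u2] and the second -[[u1, u3], u2]


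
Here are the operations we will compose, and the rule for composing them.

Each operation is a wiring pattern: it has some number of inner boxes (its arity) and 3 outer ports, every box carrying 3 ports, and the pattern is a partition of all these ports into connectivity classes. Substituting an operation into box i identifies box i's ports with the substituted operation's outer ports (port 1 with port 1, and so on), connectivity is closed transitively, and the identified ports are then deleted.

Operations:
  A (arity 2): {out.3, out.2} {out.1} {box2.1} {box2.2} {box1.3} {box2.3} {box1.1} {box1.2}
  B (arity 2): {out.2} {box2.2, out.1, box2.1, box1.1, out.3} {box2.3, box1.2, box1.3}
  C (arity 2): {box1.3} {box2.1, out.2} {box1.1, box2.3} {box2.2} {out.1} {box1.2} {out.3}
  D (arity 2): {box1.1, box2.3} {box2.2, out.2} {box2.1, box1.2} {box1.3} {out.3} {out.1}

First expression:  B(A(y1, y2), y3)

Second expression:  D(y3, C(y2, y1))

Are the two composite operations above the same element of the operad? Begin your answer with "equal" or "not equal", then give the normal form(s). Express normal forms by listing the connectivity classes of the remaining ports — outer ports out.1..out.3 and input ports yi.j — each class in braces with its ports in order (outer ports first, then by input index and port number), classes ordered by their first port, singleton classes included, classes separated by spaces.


not equal; first: {out.1, out.3, y3.1, y3.2} {out.2} {y1.1} {y1.2} {y1.3} {y2.1} {y2.2} {y2.3} {y3.3}; second: {out.1} {out.2, y1.1} {out.3} {y1.2} {y1.3, y2.1} {y2.2} {y2.3} {y3.1} {y3.2} {y3.3}

In normal form, the first expression is {out.1, out.3, y3.1, y3.2} {out.2} {y1.1} {y1.2} {y1.3} {y2.1} {y2.2} {y2.3} {y3.3}
In normal form, the second expression is {out.1} {out.2, y1.1} {out.3} {y1.2} {y1.3, y2.1} {y2.2} {y2.3} {y3.1} {y3.2} {y3.3}
They disagree, so not equal.


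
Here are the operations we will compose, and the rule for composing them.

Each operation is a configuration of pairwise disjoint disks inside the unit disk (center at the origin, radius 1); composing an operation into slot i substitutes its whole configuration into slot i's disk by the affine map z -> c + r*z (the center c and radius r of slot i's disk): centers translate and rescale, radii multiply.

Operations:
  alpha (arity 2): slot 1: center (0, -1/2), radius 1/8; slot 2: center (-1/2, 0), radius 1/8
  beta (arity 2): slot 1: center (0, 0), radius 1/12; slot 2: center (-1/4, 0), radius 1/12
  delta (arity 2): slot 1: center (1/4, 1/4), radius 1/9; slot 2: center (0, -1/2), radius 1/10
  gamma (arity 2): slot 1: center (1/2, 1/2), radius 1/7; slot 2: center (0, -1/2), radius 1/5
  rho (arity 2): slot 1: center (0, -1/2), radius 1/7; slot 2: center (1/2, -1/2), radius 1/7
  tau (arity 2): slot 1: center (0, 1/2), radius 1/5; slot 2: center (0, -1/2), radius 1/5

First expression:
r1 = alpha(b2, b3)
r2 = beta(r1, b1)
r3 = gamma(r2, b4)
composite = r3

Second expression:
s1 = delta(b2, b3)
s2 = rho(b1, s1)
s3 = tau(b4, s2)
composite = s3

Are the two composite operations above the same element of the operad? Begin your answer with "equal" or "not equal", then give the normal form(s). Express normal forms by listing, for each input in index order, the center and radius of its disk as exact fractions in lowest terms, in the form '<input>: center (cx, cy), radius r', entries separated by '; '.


not equal: they reduce to b1: center (13/28, 1/2), radius 1/84; b2: center (1/2, 83/168), radius 1/672; b3: center (83/168, 1/2), radius 1/672; b4: center (0, -1/2), radius 1/5 and b1: center (0, -3/5), radius 1/35; b2: center (3/28, -83/140), radius 1/315; b3: center (1/10, -43/70), radius 1/350; b4: center (0, 1/2), radius 1/5

In normal form, the first expression is b1: center (13/28, 1/2), radius 1/84; b2: center (1/2, 83/168), radius 1/672; b3: center (83/168, 1/2), radius 1/672; b4: center (0, -1/2), radius 1/5
In normal form, the second expression is b1: center (0, -3/5), radius 1/35; b2: center (3/28, -83/140), radius 1/315; b3: center (1/10, -43/70), radius 1/350; b4: center (0, 1/2), radius 1/5
Different reductions; not equal.


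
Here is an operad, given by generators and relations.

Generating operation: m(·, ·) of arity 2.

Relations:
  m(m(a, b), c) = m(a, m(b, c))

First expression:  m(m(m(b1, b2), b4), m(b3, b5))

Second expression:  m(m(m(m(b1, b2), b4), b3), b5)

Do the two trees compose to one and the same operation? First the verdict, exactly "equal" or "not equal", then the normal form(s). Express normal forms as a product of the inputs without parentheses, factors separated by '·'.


equal; both compose to b1 · b2 · b4 · b3 · b5

Normal form of the first expression: b1 · b2 · b4 · b3 · b5
Normal form of the second expression: b1 · b2 · b4 · b3 · b5
Identical normal forms: equal.


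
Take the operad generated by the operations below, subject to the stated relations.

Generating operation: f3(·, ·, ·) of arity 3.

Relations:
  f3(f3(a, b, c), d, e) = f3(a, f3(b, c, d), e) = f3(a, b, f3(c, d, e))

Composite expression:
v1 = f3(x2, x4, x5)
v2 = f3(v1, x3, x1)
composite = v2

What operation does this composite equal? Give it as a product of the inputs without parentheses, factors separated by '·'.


x2 · x4 · x5 · x3 · x1

Associativity of f3 dissolves the nesting; only the x-input order survives.
f3(x2, x4, x5) unparenthesizes to x2 · x4 · x5
f3(f3(x2, x4, x5), x3, x1) unparenthesizes to x2 · x4 · x5 · x3 · x1


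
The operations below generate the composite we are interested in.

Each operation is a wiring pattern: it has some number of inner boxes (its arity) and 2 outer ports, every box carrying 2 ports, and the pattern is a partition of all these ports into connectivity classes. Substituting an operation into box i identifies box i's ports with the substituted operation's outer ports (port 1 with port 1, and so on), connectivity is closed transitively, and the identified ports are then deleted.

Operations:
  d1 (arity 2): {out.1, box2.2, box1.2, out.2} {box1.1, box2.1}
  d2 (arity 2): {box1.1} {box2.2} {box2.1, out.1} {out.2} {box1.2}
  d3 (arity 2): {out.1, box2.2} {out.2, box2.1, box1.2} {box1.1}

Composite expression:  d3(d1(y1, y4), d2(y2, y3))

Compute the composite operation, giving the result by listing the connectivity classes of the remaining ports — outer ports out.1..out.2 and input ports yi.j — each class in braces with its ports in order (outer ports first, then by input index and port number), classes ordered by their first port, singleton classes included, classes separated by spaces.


{out.1} {out.2, y1.2, y3.1, y4.2} {y1.1, y4.1} {y2.1} {y2.2} {y3.2}


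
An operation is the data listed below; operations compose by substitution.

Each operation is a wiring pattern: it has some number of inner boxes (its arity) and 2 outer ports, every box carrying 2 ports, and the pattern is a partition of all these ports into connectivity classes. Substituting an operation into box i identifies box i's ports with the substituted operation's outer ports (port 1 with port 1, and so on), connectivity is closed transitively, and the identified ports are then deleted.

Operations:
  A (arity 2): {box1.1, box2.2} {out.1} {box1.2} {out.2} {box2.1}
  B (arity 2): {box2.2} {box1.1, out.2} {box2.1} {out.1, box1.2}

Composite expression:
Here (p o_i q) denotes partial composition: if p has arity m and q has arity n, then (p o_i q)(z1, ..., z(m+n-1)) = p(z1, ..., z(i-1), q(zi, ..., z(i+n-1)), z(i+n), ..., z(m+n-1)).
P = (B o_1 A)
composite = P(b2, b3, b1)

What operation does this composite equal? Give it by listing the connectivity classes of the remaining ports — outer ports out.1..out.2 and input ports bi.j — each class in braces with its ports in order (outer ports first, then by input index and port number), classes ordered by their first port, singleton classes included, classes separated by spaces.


{out.1} {out.2} {b1.1} {b1.2} {b2.1, b3.2} {b2.2} {b3.1}

Connectivity passes through glued B-boundaries; trace each wire chain.
the subtree at A composes to {out.1} {out.2} {b2.1, b3.2} {b2.2} {b3.1} on (b2, b3); out.j = own outer ports
the subtree at B composes to {out.1} {out.2} {b1.1} {b1.2} {b2.1, b3.2} {b2.2} {b3.1} on (b2, b3, b1); out.j = own outer ports


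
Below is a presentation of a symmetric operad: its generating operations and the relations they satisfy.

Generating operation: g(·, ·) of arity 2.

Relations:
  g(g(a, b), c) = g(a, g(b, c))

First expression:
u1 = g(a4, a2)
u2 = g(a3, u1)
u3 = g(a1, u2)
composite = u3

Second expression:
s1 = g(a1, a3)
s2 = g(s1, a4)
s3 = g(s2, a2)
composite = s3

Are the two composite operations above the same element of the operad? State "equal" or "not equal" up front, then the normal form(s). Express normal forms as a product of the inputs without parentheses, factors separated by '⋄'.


The first expression, normalized: a1 ⋄ a3 ⋄ a4 ⋄ a2
The second expression, normalized: a1 ⋄ a3 ⋄ a4 ⋄ a2
Same normal form: equal.

equal; the common form is a1 ⋄ a3 ⋄ a4 ⋄ a2


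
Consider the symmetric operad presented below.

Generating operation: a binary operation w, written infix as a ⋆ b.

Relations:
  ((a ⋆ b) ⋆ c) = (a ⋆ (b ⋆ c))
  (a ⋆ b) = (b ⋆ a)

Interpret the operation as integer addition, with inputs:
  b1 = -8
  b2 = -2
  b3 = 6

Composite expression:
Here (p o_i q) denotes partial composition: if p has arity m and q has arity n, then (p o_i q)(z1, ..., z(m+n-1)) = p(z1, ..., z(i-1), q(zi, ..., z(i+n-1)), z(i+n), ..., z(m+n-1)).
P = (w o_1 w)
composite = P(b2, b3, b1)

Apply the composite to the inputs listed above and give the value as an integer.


-4

(b2 ⋆ b3) = 4
((b2 ⋆ b3) ⋆ b1) = -4


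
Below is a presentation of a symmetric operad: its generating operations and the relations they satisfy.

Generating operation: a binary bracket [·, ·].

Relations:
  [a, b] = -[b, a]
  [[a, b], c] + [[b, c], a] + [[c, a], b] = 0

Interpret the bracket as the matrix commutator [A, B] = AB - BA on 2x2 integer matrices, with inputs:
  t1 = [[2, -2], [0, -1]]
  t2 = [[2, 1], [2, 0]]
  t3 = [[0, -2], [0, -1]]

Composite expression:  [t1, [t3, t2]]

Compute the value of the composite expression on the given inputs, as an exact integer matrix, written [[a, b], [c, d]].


[t3, t2] = [[-4, 5], [-2, 4]]
[t1, [t3, t2]] = [[4, -1], [6, -4]]

[[4, -1], [6, -4]]


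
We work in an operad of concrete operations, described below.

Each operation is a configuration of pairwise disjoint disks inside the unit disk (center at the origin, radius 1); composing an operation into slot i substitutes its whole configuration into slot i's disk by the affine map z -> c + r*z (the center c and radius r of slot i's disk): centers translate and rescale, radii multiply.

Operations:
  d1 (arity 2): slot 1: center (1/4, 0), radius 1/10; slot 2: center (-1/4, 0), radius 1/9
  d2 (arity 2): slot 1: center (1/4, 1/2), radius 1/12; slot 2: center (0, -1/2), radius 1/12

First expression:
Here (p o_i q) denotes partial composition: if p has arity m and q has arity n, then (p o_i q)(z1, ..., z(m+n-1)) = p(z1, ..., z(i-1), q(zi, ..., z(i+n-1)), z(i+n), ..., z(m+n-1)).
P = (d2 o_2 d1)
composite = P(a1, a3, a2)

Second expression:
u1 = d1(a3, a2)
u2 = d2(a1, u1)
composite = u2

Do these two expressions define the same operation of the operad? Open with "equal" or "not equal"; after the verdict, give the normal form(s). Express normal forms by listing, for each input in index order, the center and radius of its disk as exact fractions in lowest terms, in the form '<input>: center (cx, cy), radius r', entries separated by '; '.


The first expression reduces to a1: center (1/4, 1/2), radius 1/12; a2: center (-1/48, -1/2), radius 1/108; a3: center (1/48, -1/2), radius 1/120
The second expression reduces to a1: center (1/4, 1/2), radius 1/12; a2: center (-1/48, -1/2), radius 1/108; a3: center (1/48, -1/2), radius 1/120
Both agree, so they are equal.

equal — both sides give a1: center (1/4, 1/2), radius 1/12; a2: center (-1/48, -1/2), radius 1/108; a3: center (1/48, -1/2), radius 1/120


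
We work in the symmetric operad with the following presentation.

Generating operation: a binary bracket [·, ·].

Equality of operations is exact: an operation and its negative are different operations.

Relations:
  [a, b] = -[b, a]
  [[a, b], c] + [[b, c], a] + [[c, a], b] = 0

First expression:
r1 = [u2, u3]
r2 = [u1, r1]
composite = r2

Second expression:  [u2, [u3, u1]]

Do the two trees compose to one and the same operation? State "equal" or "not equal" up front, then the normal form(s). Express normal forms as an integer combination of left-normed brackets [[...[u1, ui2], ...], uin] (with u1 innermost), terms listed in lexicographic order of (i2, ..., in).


not equal — first [[u1, u2], u3] - [[u1, u3], u2], second [[u1, u3], u2]

In normal form, the first expression is [[u1, u2], u3] - [[u1, u3], u2]
In normal form, the second expression is [[u1, u3], u2]
Distinct normal forms: not equal.


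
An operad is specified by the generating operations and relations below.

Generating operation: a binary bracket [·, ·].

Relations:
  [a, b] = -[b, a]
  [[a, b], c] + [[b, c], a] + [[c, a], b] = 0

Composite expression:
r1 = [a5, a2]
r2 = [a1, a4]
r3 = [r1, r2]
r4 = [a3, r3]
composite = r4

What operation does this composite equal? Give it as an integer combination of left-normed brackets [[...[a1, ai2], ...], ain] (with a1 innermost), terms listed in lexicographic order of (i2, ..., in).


-[[[[a1, a4], a2], a5], a3] + [[[[a1, a4], a5], a2], a3]


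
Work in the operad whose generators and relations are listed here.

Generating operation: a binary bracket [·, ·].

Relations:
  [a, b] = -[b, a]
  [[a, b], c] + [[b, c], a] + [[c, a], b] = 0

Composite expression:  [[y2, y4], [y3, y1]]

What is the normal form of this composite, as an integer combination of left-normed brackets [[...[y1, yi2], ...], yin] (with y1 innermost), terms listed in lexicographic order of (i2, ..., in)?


[[[y1, y3], y2], y4] - [[[y1, y3], y4], y2]


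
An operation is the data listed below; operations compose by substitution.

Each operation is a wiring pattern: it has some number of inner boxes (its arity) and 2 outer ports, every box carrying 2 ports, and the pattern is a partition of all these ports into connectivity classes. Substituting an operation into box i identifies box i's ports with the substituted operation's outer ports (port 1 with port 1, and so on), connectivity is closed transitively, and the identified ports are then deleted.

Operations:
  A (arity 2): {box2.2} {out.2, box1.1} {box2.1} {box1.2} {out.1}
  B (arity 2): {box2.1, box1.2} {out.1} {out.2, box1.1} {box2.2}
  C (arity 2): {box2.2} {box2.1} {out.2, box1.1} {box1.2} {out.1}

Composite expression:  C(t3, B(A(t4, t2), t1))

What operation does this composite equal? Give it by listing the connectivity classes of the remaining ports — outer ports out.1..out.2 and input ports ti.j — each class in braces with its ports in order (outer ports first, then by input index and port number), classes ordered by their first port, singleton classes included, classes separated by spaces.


{out.1} {out.2, t3.1} {t1.1, t4.1} {t1.2} {t2.1} {t2.2} {t3.2} {t4.2}

Treat the ports identified at C as solder joints: merge, then drop.
through A, on inputs (t4, t2): {out.1} {out.2, t4.1} {t2.1} {t2.2} {t4.2} (out.j = stage outer ports)
through B, on inputs (t4, t2, t1): {out.1} {out.2} {t1.1, t4.1} {t1.2} {t2.1} {t2.2} {t4.2} (out.j = stage outer ports)
through C, on inputs (t3, t4, t2, t1): {out.1} {out.2, t3.1} {t1.1, t4.1} {t1.2} {t2.1} {t2.2} {t3.2} {t4.2} (out.j = stage outer ports)


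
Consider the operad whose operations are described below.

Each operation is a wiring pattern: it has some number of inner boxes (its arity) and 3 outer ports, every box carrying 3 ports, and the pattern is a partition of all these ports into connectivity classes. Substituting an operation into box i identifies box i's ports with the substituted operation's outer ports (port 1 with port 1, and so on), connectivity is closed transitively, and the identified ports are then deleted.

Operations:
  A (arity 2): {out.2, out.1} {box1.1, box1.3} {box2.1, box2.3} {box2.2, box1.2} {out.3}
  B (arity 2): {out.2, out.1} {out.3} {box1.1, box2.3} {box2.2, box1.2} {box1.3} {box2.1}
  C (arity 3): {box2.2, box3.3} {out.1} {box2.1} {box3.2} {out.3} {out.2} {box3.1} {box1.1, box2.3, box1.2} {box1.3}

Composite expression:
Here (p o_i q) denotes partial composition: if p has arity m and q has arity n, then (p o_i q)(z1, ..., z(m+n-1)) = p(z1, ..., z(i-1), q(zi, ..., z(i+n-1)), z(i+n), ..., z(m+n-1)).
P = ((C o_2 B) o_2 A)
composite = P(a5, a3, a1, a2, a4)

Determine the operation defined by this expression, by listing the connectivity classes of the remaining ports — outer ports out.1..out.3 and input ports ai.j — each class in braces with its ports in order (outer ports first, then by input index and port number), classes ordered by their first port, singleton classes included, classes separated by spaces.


{out.1} {out.2} {out.3} {a1.1, a1.3} {a1.2, a3.2} {a2.1} {a2.2, a2.3} {a3.1, a3.3} {a4.1} {a4.2} {a4.3} {a5.1, a5.2} {a5.3}


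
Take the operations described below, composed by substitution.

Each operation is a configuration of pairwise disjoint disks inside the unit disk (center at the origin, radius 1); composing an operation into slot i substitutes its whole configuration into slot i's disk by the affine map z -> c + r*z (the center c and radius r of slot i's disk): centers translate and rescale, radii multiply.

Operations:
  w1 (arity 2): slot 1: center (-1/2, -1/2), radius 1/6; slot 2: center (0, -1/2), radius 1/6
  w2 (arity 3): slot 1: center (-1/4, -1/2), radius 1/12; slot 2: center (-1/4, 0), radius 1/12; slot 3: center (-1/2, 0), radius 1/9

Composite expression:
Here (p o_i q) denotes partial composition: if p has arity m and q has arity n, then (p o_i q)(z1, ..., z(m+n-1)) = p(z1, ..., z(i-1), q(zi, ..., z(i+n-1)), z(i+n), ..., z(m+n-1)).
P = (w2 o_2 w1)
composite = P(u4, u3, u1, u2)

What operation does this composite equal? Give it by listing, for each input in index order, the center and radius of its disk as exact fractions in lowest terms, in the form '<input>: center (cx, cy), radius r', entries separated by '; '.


u1: center (-1/4, -1/24), radius 1/72; u2: center (-1/2, 0), radius 1/9; u3: center (-7/24, -1/24), radius 1/72; u4: center (-1/4, -1/2), radius 1/12


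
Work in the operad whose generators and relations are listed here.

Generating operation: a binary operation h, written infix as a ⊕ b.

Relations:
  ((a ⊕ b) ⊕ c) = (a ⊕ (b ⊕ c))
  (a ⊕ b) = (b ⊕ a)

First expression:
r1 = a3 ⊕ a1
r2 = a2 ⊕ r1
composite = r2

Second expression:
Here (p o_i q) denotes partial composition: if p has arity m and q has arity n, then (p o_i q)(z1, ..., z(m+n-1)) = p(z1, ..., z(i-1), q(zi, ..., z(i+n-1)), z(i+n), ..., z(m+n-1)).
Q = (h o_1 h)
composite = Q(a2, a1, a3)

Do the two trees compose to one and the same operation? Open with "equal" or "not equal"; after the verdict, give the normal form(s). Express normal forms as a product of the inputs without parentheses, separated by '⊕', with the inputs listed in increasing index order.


equal — both sides give a1 ⊕ a2 ⊕ a3

The first expression reduces to a1 ⊕ a2 ⊕ a3
The second expression reduces to a1 ⊕ a2 ⊕ a3
The forms coincide; equal.


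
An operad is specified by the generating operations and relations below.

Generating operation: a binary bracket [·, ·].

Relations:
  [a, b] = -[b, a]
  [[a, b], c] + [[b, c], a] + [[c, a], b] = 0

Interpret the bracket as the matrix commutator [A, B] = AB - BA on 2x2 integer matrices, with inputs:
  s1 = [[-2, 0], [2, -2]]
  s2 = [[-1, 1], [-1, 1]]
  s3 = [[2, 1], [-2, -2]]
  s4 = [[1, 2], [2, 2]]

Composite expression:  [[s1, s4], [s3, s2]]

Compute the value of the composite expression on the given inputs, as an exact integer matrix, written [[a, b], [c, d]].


[[12, -48], [60, -12]]

[s1, s4] = [[-4, 0], [-2, 4]]
[s3, s2] = [[1, 6], [8, -1]]
[[s1, s4], [s3, s2]] = [[12, -48], [60, -12]]


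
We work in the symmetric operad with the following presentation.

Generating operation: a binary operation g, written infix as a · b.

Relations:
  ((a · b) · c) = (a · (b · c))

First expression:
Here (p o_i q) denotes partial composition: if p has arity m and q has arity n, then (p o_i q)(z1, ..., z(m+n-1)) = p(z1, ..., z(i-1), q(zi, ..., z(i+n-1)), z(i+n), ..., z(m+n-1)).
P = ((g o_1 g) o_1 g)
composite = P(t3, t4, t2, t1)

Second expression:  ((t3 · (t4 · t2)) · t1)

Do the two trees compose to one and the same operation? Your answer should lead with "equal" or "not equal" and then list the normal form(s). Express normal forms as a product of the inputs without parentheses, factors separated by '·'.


Normal form of the first expression: t3 · t4 · t2 · t1
Normal form of the second expression: t3 · t4 · t2 · t1
The forms coincide; equal.

equal — both sides give t3 · t4 · t2 · t1


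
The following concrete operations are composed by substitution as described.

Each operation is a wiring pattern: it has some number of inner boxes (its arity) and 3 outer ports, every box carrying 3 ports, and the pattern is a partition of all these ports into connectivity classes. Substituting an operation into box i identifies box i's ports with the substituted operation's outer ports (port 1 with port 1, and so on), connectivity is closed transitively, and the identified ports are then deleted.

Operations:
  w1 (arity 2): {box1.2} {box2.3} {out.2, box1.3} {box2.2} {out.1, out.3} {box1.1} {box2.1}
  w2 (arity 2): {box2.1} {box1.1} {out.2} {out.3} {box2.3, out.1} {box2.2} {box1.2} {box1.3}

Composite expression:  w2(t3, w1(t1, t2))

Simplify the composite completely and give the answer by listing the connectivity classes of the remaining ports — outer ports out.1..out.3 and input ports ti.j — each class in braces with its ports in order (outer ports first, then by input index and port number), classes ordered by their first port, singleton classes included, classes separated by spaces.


Substituting into w2 glues patterns; closure does the rest.
the subtree at w1 composes to {out.1, out.3} {out.2, t1.3} {t1.1} {t1.2} {t2.1} {t2.2} {t2.3} on (t1, t2); out.j = own outer ports
the subtree at w2 composes to {out.1} {out.2} {out.3} {t1.1} {t1.2} {t1.3} {t2.1} {t2.2} {t2.3} {t3.1} {t3.2} {t3.3} on (t3, t1, t2); out.j = own outer ports

{out.1} {out.2} {out.3} {t1.1} {t1.2} {t1.3} {t2.1} {t2.2} {t2.3} {t3.1} {t3.2} {t3.3}


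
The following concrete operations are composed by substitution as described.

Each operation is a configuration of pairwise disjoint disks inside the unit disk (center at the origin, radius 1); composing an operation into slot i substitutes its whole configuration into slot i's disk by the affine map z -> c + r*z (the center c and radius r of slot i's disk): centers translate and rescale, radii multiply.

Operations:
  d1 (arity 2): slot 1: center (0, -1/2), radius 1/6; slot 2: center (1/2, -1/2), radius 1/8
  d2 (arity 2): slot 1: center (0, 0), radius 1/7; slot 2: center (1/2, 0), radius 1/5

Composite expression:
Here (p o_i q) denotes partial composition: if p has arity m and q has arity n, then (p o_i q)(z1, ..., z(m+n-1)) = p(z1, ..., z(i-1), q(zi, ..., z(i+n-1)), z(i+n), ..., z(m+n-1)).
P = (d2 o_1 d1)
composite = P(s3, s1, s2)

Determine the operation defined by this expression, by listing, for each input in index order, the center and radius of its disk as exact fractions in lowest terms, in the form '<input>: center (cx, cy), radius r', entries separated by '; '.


s1: center (1/14, -1/14), radius 1/56; s2: center (1/2, 0), radius 1/5; s3: center (0, -1/14), radius 1/42

Nesting under d2 composes maps z -> c + r*z down each s-path.
input s3: composing its 2 substitution steps yields center (0, -1/14), radius 1/42
input s1: composing its 2 substitution steps yields center (1/14, -1/14), radius 1/56
input s2: composing its 1 substitution step yields center (1/2, 0), radius 1/5


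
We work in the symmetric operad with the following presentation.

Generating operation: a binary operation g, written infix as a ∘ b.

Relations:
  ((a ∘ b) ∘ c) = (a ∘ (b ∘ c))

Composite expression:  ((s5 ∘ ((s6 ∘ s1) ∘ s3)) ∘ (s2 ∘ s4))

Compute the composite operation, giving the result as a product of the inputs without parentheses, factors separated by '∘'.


s5 ∘ s6 ∘ s1 ∘ s3 ∘ s2 ∘ s4

Associativity of g dissolves the nesting; only the s-input order survives.
(s6 ∘ s1) collapses to s6 ∘ s1
((s6 ∘ s1) ∘ s3) collapses to s6 ∘ s1 ∘ s3
(s5 ∘ ((s6 ∘ s1) ∘ s3)) collapses to s5 ∘ s6 ∘ s1 ∘ s3
(s2 ∘ s4) collapses to s2 ∘ s4
((s5 ∘ ((s6 ∘ s1) ∘ s3)) ∘ (s2 ∘ s4)) collapses to s5 ∘ s6 ∘ s1 ∘ s3 ∘ s2 ∘ s4


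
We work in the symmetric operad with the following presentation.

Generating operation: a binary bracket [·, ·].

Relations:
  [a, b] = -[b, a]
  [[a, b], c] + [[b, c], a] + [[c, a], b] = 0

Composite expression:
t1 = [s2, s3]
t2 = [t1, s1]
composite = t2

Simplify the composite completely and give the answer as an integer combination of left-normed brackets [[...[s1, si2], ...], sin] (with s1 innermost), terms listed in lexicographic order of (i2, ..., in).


-[[s1, s2], s3] + [[s1, s3], s2]

Expand each bracket as ab - ba; the s1-initial words give the coefficients.
Composite bracket: [[s2, s3], s1]
Full expansion: 4 signed words from ab - ba (2^2 = 4).
The s1-initial words carry the normal form:
  s1s2s3 (sign -1) contributes -[[s1, s2], s3]
  s1s3s2 (sign +1) contributes +[[s1, s3], s2]


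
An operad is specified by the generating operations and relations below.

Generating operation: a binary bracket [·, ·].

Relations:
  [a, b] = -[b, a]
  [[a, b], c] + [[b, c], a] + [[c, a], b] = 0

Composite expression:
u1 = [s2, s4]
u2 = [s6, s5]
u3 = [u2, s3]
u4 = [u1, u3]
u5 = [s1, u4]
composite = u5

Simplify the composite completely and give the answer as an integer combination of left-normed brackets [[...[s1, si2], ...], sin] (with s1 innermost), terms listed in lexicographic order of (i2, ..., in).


[[[[[s1, s2], s4], s3], s5], s6] - [[[[[s1, s2], s4], s3], s6], s5] - [[[[[s1, s2], s4], s5], s6], s3] + [[[[[s1, s2], s4], s6], s5], s3] - [[[[[s1, s3], s5], s6], s2], s4] + [[[[[s1, s3], s5], s6], s4], s2] + [[[[[s1, s3], s6], s5], s2], s4] - [[[[[s1, s3], s6], s5], s4], s2] - [[[[[s1, s4], s2], s3], s5], s6] + [[[[[s1, s4], s2], s3], s6], s5] + [[[[[s1, s4], s2], s5], s6], s3] - [[[[[s1, s4], s2], s6], s5], s3] + [[[[[s1, s5], s6], s3], s2], s4] - [[[[[s1, s5], s6], s3], s4], s2] - [[[[[s1, s6], s5], s3], s2], s4] + [[[[[s1, s6], s5], s3], s4], s2]

Skip Jacobi rewriting: expand, keep s1-initial words, read off terms.
Composite bracket: [s1, [[s2, s4], [[s6, s5], s3]]]
Applying ab - ba throughout gives 32 signed words (2^5 = 32).
Collect the words opening with s1:
  the word s1s2s4s3s5s6 carries sign +1 and contributes +[[[[[s1, s2], s4], s3], s5], s6]
  the word s1s2s4s3s6s5 carries sign -1 and contributes -[[[[[s1, s2], s4], s3], s6], s5]
  the word s1s2s4s5s6s3 carries sign -1 and contributes -[[[[[s1, s2], s4], s5], s6], s3]
  the word s1s2s4s6s5s3 carries sign +1 and contributes +[[[[[s1, s2], s4], s6], s5], s3]
  the word s1s3s5s6s2s4 carries sign -1 and contributes -[[[[[s1, s3], s5], s6], s2], s4]
  the word s1s3s5s6s4s2 carries sign +1 and contributes +[[[[[s1, s3], s5], s6], s4], s2]
  the word s1s3s6s5s2s4 carries sign +1 and contributes +[[[[[s1, s3], s6], s5], s2], s4]
  the word s1s3s6s5s4s2 carries sign -1 and contributes -[[[[[s1, s3], s6], s5], s4], s2]
  the word s1s4s2s3s5s6 carries sign -1 and contributes -[[[[[s1, s4], s2], s3], s5], s6]
  the word s1s4s2s3s6s5 carries sign +1 and contributes +[[[[[s1, s4], s2], s3], s6], s5]
  the word s1s4s2s5s6s3 carries sign +1 and contributes +[[[[[s1, s4], s2], s5], s6], s3]
  the word s1s4s2s6s5s3 carries sign -1 and contributes -[[[[[s1, s4], s2], s6], s5], s3]
  the word s1s5s6s3s2s4 carries sign +1 and contributes +[[[[[s1, s5], s6], s3], s2], s4]
  the word s1s5s6s3s4s2 carries sign -1 and contributes -[[[[[s1, s5], s6], s3], s4], s2]
  the word s1s6s5s3s2s4 carries sign -1 and contributes -[[[[[s1, s6], s5], s3], s2], s4]
  the word s1s6s5s3s4s2 carries sign +1 and contributes +[[[[[s1, s6], s5], s3], s4], s2]


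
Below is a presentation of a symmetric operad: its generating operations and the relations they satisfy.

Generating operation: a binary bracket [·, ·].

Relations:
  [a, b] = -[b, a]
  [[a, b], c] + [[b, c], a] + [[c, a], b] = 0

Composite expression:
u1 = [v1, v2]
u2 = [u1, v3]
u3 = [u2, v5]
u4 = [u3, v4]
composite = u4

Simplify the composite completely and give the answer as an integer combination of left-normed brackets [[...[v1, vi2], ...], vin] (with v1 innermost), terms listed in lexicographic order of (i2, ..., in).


[[[[v1, v2], v3], v5], v4]


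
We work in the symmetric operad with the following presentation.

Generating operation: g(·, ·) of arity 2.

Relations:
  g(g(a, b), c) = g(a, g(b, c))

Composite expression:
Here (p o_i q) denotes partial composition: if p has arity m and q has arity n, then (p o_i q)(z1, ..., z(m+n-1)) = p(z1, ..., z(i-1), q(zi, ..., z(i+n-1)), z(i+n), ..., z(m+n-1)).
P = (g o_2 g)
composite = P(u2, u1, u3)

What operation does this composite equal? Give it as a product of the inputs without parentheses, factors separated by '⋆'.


Key point: g is associative — brackets drop, the u-order remains.
g(u1, u3) linearizes to u1 ⋆ u3
g(u2, g(u1, u3)) linearizes to u2 ⋆ u1 ⋆ u3

u2 ⋆ u1 ⋆ u3


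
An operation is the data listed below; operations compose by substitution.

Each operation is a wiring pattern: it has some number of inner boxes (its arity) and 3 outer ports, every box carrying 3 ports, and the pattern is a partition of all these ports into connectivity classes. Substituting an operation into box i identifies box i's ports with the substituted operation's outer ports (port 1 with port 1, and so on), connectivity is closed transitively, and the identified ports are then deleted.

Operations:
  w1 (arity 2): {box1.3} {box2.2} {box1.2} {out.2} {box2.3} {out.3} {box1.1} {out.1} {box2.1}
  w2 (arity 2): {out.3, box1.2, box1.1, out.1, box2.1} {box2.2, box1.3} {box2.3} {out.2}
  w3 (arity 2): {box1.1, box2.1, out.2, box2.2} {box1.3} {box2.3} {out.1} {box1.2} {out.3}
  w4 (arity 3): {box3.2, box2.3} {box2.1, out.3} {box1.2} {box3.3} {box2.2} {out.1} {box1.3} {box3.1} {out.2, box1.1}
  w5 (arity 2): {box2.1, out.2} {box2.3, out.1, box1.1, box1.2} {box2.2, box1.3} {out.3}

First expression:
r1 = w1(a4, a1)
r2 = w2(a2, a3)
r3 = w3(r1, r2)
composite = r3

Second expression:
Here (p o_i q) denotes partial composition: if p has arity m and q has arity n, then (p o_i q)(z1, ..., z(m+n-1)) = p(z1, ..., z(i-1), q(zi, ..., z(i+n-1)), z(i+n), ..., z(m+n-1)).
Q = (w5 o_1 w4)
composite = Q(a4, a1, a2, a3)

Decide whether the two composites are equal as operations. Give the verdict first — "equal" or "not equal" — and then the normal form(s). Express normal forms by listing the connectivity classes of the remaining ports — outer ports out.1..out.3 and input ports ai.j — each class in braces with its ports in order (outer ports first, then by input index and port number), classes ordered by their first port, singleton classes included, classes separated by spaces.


not equal; the first gives {out.1} {out.2, a2.1, a2.2, a3.1} {out.3} {a1.1} {a1.2} {a1.3} {a2.3, a3.2} {a3.3} {a4.1} {a4.2} {a4.3} and the second {out.1, a3.3, a4.1} {out.2, a3.1} {out.3} {a1.1, a3.2} {a1.2} {a1.3, a2.2} {a2.1} {a2.3} {a4.2} {a4.3}

Reducing the first expression gives {out.1} {out.2, a2.1, a2.2, a3.1} {out.3} {a1.1} {a1.2} {a1.3} {a2.3, a3.2} {a3.3} {a4.1} {a4.2} {a4.3}
Reducing the second expression gives {out.1, a3.3, a4.1} {out.2, a3.1} {out.3} {a1.1, a3.2} {a1.2} {a1.3, a2.2} {a2.1} {a2.3} {a4.2} {a4.3}
The normal forms differ: not equal.
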